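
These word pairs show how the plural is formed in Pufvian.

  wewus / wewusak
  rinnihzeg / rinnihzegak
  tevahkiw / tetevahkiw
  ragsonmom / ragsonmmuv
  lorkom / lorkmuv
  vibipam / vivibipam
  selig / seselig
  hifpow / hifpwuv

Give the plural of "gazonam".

hifpow and tevahkiw both end in -w yet inflect differently (hifpwuv, tetevahkiw), so the final letter is not what conditions the rule; the last vowel is.
"gazonam" has last vowel 'a'. The one such stem in the data (vibipam → vivibipam) repeats the first consonant+vowel as a prefix (as do tevahkiw, selig), so the same rule applies.
So gazonam → gagazonam.

gagazonam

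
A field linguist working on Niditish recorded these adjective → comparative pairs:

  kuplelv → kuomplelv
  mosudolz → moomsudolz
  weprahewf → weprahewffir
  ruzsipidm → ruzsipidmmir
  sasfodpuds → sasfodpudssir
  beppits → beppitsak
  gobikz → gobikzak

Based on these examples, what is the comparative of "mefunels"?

meomfunels

mosudolz and gobikz both end in -z yet inflect differently (moomsudolz, gobikzak), so the final letter is not what conditions the rule; the second-to-last letter is.
"mefunels" has second-to-last letter 'l'. The stems whose second-to-last letter is 'l' (kuplelv → kuomplelv, mosudolz → moomsudolz) insert -om- after the first vowel.
The other patterns: stems whose second-to-last letter is 'k' or 't' add -ak; stems whose second-to-last letter is 'd' or 'w' double the final consonant and add -ir.
So mefunels → meomfunels.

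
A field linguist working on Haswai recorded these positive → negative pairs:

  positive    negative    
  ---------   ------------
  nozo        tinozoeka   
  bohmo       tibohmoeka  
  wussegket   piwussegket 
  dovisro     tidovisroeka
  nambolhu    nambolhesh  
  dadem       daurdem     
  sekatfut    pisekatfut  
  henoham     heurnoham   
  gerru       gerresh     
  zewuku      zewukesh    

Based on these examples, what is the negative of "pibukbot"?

pipibukbot

dadem and wussegket both have last vowel 'e' yet inflect differently (daurdem, piwussegket), so the last vowel is not what conditions the rule; the final letter is.
"pibukbot" ends in -t. The stems ending in -t (wussegket → piwussegket, sekatfut → pisekatfut) add the prefix pi-.
The other patterns: stems ending in -m insert -ur- after the first vowel; stems ending in -o add ti- … -eka around the stem; stems ending in -u drop the final letter and add -esh.
So pibukbot → pipibukbot.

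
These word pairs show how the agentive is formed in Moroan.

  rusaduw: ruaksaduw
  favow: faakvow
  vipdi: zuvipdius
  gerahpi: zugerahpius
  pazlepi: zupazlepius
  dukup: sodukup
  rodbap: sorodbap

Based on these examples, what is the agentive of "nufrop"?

rusaduw and dukup both have last vowel 'u' yet inflect differently (ruaksaduw, sodukup), so the last vowel is not what conditions the rule; the final letter is.
"nufrop" ends in -p. The stems ending in -p (dukup → sodukup, rodbap → sorodbap) add the prefix so-.
So nufrop → sonufrop.

sonufrop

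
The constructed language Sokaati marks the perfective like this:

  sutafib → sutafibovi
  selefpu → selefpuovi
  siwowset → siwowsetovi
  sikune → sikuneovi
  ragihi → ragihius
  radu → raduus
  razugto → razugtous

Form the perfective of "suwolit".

selefpu and radu both end in -u yet inflect differently (selefpuovi, raduus), so the final letter is not what conditions the rule; the first letter is.
"suwolit" begins with s-. The stems beginning with s- (sutafib → sutafibovi, selefpu → selefpuovi, siwowset → siwowsetovi) add -ovi.
So suwolit → suwolitovi.

suwolitovi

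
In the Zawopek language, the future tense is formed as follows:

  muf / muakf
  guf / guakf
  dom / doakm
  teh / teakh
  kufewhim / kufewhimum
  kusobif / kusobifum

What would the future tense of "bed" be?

dom and kufewhim both end in -m yet inflect differently (doakm, kufewhimum), so the final letter is not what conditions the rule; the number of vowels is.
"bed" has 1 vowel. The stems with 1 vowel (muf → muakf, guf → guakf, dom → doakm) insert -ak- after the first vowel.
So bed → beakd.

beakd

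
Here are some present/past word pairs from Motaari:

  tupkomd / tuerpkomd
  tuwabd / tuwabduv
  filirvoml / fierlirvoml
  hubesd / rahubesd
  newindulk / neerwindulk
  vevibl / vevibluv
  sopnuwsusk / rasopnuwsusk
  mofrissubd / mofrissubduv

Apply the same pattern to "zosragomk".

zoersragomk

hubesd and mofrissubd both end in -d yet inflect differently (rahubesd, mofrissubduv), so the final letter is not what conditions the rule; the second-to-last letter is.
"zosragomk" has second-to-last letter 'm'. The stems whose second-to-last letter is 'm' (filirvoml → fierlirvoml, tupkomd → tuerpkomd) insert -er- after the first vowel.
The other patterns: stems whose second-to-last letter is 's' add the prefix ra-; stems whose second-to-last letter is 'b' add -uv.
So zosragomk → zoersragomk.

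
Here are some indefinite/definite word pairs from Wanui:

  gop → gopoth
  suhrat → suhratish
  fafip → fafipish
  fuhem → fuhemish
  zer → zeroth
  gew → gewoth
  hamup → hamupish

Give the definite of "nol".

noloth

hamup and gop both end in -p yet inflect differently (hamupish, gopoth), so the final letter is not what conditions the rule; the number of vowels is.
"nol" has 1 vowel. The stems with 1 vowel (zer → zeroth, gew → gewoth, gop → gopoth) add -oth.
The other pattern: stems with 2 vowels add -ish.
So nol → noloth.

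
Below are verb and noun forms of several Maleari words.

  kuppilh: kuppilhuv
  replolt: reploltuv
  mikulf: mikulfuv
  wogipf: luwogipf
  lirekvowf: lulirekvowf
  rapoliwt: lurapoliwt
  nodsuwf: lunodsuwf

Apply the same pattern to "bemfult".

bemfultuv

mikulf and wogipf both end in -f yet inflect differently (mikulfuv, luwogipf), so the final letter is not what conditions the rule; the second-to-last letter is.
"bemfult" has second-to-last letter 'l'. The stems whose second-to-last letter is 'l' (kuppilh → kuppilhuv, replolt → reploltuv, mikulf → mikulfuv) add -uv.
The other pattern: stems whose second-to-last letter is 'p' or 'w' add the prefix lu-.
So bemfult → bemfultuv.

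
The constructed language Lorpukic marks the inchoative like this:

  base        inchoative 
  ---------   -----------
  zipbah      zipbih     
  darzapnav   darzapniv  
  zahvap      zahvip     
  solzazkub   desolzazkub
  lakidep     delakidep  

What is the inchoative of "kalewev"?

zahvap and lakidep both end in -p yet inflect differently (zahvip, delakidep), so the final letter is not what conditions the rule; the last vowel is.
"kalewev" has last vowel 'e'. The one such stem in the data (lakidep → delakidep) adds the prefix de-, so the same rule applies.
So kalewev → dekalewev.

dekalewev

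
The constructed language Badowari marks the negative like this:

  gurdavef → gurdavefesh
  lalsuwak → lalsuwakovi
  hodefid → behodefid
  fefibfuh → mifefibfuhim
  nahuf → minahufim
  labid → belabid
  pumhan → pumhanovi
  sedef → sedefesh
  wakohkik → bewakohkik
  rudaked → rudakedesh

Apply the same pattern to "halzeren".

halzerenesh

nahuf and sedef both end in -f yet inflect differently (minahufim, sedefesh), so the final letter is not what conditions the rule; the last vowel is.
"halzeren" has last vowel 'e'. The stems whose last vowel is 'e' (sedef → sedefesh, rudaked → rudakedesh, gurdavef → gurdavefesh) add -esh.
The other patterns: stems whose last vowel is 'a' add -ovi; stems whose last vowel is 'u' add mi- … -im around the stem; stems whose last vowel is 'i' add the prefix be-.
So halzeren → halzerenesh.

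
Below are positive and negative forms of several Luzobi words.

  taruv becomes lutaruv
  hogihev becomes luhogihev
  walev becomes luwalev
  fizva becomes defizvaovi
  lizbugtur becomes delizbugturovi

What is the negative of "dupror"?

deduprorovi

taruv and lizbugtur both have last vowel 'u' yet inflect differently (lutaruv, delizbugturovi), so the last vowel is not what conditions the rule; the final letter is.
"dupror" ends in -r. The one such stem in the data (lizbugtur → delizbugturovi) adds de- … -ovi around the stem, so the same rule applies.
The other pattern: stems ending in -v add the prefix lu-.
So dupror → deduprorovi.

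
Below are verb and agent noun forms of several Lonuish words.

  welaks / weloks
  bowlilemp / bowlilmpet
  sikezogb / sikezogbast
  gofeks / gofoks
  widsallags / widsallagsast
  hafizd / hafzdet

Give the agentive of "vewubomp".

widsallags and gofeks both end in -s yet inflect differently (widsallagsast, gofoks), so the final letter is not what conditions the rule; the second-to-last letter is.
"vewubomp" has second-to-last letter 'm'. The one such stem in the data (bowlilemp → bowlilmpet) deletes the last vowel and adds -et (as does hafizd), so the same rule applies.
The other patterns: stems whose second-to-last letter is 'g' add -ast; stems whose second-to-last letter is 'k' change the last vowel to 'o'.
So vewubomp → vewubmpet.

vewubmpet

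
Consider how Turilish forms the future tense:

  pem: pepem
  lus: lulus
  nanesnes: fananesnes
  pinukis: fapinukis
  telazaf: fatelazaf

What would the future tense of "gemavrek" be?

fagemavrek

"gemavrek" has 3 vowels. The stems with 3 vowels (nanesnes → fananesnes, pinukis → fapinukis, telazaf → fatelazaf) add the prefix fa-.
The other pattern: stems with 1 vowel repeat the first consonant+vowel as a prefix.
So gemavrek → fagemavrek.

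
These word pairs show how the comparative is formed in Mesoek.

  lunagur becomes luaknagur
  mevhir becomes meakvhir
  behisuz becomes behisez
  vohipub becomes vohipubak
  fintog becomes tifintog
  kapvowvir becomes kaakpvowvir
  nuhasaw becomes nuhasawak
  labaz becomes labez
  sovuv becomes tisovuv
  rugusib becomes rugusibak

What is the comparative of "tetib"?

tetibak

labaz and nuhasaw both have last vowel 'a' yet inflect differently (labez, nuhasawak), so the last vowel is not what conditions the rule; the final letter is.
"tetib" ends in -b. The stems ending in -b (rugusib → rugusibak, vohipub → vohipubak) add -ak.
So tetib → tetibak.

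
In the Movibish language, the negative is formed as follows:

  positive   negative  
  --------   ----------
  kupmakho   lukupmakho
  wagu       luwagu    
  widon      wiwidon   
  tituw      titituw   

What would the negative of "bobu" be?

lubobu

kupmakho and widon both have last vowel 'o' yet inflect differently (lukupmakho, wiwidon), so the last vowel is not what conditions the rule; whether the stem ends in a vowel or a consonant is.
"bobu" ends in a vowel. The stems ending in a vowel (kupmakho → lukupmakho, wagu → luwagu) add the prefix lu-.
So bobu → lubobu.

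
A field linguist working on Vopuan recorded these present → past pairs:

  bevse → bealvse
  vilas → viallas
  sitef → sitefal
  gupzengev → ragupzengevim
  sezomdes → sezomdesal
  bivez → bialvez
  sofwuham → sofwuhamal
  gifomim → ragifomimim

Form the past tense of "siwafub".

siwafubal

gifomim and sofwuham both end in -m yet inflect differently (ragifomimim, sofwuhamal), so the final letter is not what conditions the rule; the first letter is.
"siwafub" begins with s-. The stems beginning with s- (sezomdes → sezomdesal, sofwuham → sofwuhamal, sitef → sitefal) add -al.
The other patterns: stems beginning with g- add ra- … -im around the stem; stems beginning with b- or v- insert -al- after the first vowel.
So siwafub → siwafubal.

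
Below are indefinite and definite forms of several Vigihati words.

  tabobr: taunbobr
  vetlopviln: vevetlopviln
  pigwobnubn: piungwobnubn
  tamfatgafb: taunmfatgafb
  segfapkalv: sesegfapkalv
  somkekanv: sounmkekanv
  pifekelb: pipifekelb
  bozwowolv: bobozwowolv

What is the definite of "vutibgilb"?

vuvutibgilb

segfapkalv and somkekanv both end in -v yet inflect differently (sesegfapkalv, sounmkekanv), so the final letter is not what conditions the rule; the second-to-last letter is.
"vutibgilb" has second-to-last letter 'l'. The stems whose second-to-last letter is 'l' (vetlopviln → vevetlopviln, segfapkalv → sesegfapkalv, bozwowolv → bobozwowolv) repeat the first consonant+vowel as a prefix.
So vutibgilb → vuvutibgilb.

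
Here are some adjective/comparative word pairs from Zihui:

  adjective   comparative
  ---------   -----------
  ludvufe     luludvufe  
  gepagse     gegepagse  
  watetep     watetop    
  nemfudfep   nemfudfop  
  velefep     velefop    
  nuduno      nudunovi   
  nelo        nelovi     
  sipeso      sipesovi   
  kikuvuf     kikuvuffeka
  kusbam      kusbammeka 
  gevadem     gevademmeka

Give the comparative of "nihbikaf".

nihbikaffeka

"nihbikaf" ends in -f. The one such stem in the data (kikuvuf → kikuvuffeka) doubles the final consonant and adds -eka (as do kusbam, gevadem), so the same rule applies.
The other patterns: stems ending in -e repeat the first consonant+vowel as a prefix; stems ending in -p change the last vowel to 'o'; stems ending in -o drop the final letter and add -ovi.
So nihbikaf → nihbikaffeka.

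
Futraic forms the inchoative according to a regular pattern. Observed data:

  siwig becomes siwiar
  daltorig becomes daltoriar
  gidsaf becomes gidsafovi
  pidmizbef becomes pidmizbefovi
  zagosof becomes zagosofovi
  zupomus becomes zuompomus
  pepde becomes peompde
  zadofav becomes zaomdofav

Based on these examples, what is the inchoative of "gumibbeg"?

"gumibbeg" ends in -g. The stems ending in -g (siwig → siwiar, daltorig → daltoriar) drop the final letter and add -ar.
So gumibbeg → gumibbear.

gumibbear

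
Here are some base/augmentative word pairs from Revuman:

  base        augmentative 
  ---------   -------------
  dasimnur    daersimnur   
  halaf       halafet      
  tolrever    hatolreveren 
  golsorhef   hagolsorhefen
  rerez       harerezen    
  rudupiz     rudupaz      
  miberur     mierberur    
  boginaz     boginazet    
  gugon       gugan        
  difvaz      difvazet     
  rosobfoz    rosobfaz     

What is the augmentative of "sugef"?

hasugefen

dasimnur and tolrever both end in -r yet inflect differently (daersimnur, hatolreveren), so the final letter is not what conditions the rule; the last vowel is.
"sugef" has last vowel 'e'. The stems whose last vowel is 'e' (tolrever → hatolreveren, rerez → harerezen, golsorhef → hagolsorhefen) add ha- … -en around the stem.
The other patterns: stems whose last vowel is 'a' add -et; stems whose last vowel is 'u' insert -er- after the first vowel; stems whose last vowel is 'i' or 'o' change the last vowel to 'a'.
So sugef → hasugefen.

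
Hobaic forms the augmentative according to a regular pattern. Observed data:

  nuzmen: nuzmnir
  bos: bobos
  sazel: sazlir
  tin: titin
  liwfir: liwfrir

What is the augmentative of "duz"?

duduz

tin and nuzmen both end in -n yet inflect differently (titin, nuzmnir), so the final letter is not what conditions the rule; the number of vowels is.
"duz" has 1 vowel. The stems with 1 vowel (bos → bobos, tin → titin) repeat the first consonant+vowel as a prefix.
The other pattern: stems with 2 vowels delete the last vowel and add -ir.
So duz → duduz.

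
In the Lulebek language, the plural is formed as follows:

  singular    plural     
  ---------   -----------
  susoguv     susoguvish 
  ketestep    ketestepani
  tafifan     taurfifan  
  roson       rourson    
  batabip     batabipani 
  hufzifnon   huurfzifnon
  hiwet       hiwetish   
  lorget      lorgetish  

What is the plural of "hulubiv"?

hulubivish

lorget and ketestep both have last vowel 'e' yet inflect differently (lorgetish, ketestepani), so the last vowel is not what conditions the rule; the final letter is.
"hulubiv" ends in -v. The one such stem in the data (susoguv → susoguvish) adds -ish, so the same rule applies.
So hulubiv → hulubivish.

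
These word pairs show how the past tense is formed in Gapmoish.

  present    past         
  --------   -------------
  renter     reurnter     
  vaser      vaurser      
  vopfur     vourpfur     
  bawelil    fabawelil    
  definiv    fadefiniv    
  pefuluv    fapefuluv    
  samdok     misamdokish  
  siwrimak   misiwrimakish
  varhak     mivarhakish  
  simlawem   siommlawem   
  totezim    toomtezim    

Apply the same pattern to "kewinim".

keomwinim

"kewinim" ends in -m. The stems ending in -m (simlawem → siommlawem, totezim → toomtezim) insert -om- after the first vowel.
So kewinim → keomwinim.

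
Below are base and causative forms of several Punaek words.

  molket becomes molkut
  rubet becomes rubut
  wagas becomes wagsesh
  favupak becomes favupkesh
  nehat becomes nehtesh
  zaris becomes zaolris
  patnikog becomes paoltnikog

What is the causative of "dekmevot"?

deolkmevot

molket and nehat both end in -t yet inflect differently (molkut, nehtesh), so the final letter is not what conditions the rule; the last vowel is.
"dekmevot" has last vowel 'o'. The one such stem in the data (patnikog → paoltnikog) inserts -ol- after the first vowel (as does zaris), so the same rule applies.
So dekmevot → deolkmevot.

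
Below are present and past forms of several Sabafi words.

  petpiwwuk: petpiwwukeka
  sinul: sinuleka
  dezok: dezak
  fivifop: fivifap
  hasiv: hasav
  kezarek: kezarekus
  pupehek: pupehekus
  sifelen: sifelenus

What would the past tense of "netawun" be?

netawuneka

petpiwwuk and dezok both end in -k yet inflect differently (petpiwwukeka, dezak), so the final letter is not what conditions the rule; the last vowel is.
"netawun" has last vowel 'u'. The stems whose last vowel is 'u' (petpiwwuk → petpiwwukeka, sinul → sinuleka) add -eka.
So netawun → netawuneka.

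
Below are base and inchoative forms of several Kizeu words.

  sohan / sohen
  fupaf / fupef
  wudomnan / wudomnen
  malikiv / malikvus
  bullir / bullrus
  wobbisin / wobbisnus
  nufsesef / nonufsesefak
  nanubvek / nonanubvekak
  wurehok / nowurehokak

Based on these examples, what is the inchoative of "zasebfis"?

sohan and wobbisin both end in -n yet inflect differently (sohen, wobbisnus), so the final letter is not what conditions the rule; the last vowel is.
"zasebfis" has last vowel 'i'. The stems whose last vowel is 'i' (malikiv → malikvus, bullir → bullrus, wobbisin → wobbisnus) delete the last vowel and add -us.
So zasebfis → zasebfsus.

zasebfsus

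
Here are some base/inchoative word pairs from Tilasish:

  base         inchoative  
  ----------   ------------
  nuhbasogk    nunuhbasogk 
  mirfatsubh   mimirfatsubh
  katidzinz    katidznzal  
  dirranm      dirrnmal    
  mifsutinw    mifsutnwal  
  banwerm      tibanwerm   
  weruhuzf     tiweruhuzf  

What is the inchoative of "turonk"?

turnkal

dirranm and banwerm both end in -m yet inflect differently (dirrnmal, tibanwerm), so the final letter is not what conditions the rule; the second-to-last letter is.
"turonk" has second-to-last letter 'n'. The stems whose second-to-last letter is 'n' (katidzinz → katidznzal, dirranm → dirrnmal, mifsutinw → mifsutnwal) delete the last vowel and add -al.
So turonk → turnkal.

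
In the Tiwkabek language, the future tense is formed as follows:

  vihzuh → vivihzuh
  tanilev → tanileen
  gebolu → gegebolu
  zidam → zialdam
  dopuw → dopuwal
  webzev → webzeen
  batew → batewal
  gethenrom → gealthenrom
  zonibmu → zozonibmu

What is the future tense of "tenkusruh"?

batew and tanilev both have last vowel 'e' yet inflect differently (batewal, tanileen), so the last vowel is not what conditions the rule; the final letter is.
"tenkusruh" ends in -h. The one such stem in the data (vihzuh → vivihzuh) repeats the first consonant+vowel as a prefix (as do zonibmu, gebolu), so the same rule applies.
So tenkusruh → tetenkusruh.

tetenkusruh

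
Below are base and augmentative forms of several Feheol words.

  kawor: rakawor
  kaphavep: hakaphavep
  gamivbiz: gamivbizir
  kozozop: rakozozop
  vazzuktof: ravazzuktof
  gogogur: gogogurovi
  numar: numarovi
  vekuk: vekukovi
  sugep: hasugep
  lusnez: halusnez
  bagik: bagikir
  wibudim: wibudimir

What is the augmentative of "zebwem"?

hazebwem

vekuk and bagik both end in -k yet inflect differently (vekukovi, bagikir), so the final letter is not what conditions the rule; the last vowel is.
"zebwem" has last vowel 'e'. The stems whose last vowel is 'e' (kaphavep → hakaphavep, lusnez → halusnez, sugep → hasugep) add the prefix ha-.
So zebwem → hazebwem.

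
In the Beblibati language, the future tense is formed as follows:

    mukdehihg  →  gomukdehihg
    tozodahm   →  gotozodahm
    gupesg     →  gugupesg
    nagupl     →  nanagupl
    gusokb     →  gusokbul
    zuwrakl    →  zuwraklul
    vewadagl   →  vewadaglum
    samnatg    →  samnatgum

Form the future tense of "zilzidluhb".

mukdehihg and gupesg both end in -g yet inflect differently (gomukdehihg, gugupesg), so the final letter is not what conditions the rule; the second-to-last letter is.
"zilzidluhb" has second-to-last letter 'h'. The stems whose second-to-last letter is 'h' (mukdehihg → gomukdehihg, tozodahm → gotozodahm) add the prefix go-.
So zilzidluhb → gozilzidluhb.

gozilzidluhb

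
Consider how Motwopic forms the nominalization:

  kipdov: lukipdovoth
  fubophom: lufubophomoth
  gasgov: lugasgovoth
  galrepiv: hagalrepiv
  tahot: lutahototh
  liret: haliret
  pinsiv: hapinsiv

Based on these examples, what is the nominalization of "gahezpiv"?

hagahezpiv

"gahezpiv" has last vowel 'i'. The stems whose last vowel is 'i' (galrepiv → hagalrepiv, pinsiv → hapinsiv) add the prefix ha-.
So gahezpiv → hagahezpiv.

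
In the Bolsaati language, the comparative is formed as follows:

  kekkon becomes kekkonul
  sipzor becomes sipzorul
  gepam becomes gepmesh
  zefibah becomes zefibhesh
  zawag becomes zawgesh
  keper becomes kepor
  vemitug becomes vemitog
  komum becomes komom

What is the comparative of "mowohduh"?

mowohdoh

"mowohduh" has last vowel 'u'. The stems whose last vowel is 'u' (vemitug → vemitog, komum → komom) change the last vowel to 'o'.
The other patterns: stems whose last vowel is 'o' add -ul; stems whose last vowel is 'a' delete the last vowel and add -esh.
So mowohduh → mowohdoh.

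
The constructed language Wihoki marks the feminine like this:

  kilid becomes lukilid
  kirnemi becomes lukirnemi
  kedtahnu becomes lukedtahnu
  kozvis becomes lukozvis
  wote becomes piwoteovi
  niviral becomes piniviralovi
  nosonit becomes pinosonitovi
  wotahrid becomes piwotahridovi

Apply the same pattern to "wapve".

"wapve" begins with w-. The stems beginning with w- (wote → piwoteovi, wotahrid → piwotahridovi) add pi- … -ovi around the stem.
The other pattern: stems beginning with k- add the prefix lu-.
So wapve → piwapveovi.

piwapveovi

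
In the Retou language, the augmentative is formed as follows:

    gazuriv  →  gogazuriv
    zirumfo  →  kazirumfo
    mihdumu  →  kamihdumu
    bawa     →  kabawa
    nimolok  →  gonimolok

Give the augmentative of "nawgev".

"nawgev" ends in a consonant. The stems ending in a consonant (gazuriv → gogazuriv, nimolok → gonimolok) add the prefix go-.
The other pattern: stems ending in a vowel add the prefix ka-.
So nawgev → gonawgev.

gonawgev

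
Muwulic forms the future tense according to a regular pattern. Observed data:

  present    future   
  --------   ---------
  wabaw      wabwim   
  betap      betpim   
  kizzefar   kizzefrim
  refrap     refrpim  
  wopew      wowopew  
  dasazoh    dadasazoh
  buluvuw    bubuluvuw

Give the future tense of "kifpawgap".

"kifpawgap" has last vowel 'a'. The stems whose last vowel is 'a' (wabaw → wabwim, betap → betpim, kizzefar → kizzefrim) delete the last vowel and add -im.
The other pattern: stems whose last vowel is 'e', 'o' or 'u' repeat the first consonant+vowel as a prefix.
So kifpawgap → kifpawgpim.

kifpawgpim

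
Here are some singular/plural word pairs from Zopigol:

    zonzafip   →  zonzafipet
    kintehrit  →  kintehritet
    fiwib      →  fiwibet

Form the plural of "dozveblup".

Every pair shown (zonzafip → zonzafipet, kintehrit → kintehritet, fiwib → fiwibet) follows the same rule: add -et.
So dozveblup → dozveblupet.

dozveblupet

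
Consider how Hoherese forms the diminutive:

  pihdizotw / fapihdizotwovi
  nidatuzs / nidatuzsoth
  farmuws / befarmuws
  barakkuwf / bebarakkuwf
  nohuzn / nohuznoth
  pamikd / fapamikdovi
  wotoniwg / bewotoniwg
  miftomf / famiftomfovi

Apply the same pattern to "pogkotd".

nidatuzs and farmuws both end in -s yet inflect differently (nidatuzsoth, befarmuws), so the final letter is not what conditions the rule; the second-to-last letter is.
"pogkotd" has second-to-last letter 't'. The one such stem in the data (pihdizotw → fapihdizotwovi) adds fa- … -ovi around the stem, so the same rule applies.
The other patterns: stems whose second-to-last letter is 'z' add -oth; stems whose second-to-last letter is 'w' add the prefix be-.
So pogkotd → fapogkotdovi.

fapogkotdovi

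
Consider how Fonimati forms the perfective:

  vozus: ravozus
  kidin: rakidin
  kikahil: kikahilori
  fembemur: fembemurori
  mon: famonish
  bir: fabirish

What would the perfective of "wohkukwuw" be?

wohkukwuwori

"wohkukwuw" has 3 vowels. The stems with 3 vowels (fembemur → fembemurori, kikahil → kikahilori) add -ori.
So wohkukwuw → wohkukwuwori.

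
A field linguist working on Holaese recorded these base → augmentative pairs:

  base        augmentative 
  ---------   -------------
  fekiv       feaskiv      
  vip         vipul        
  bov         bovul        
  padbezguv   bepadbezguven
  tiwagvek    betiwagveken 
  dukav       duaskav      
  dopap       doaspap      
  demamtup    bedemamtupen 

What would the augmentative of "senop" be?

bov and dukav both end in -v yet inflect differently (bovul, duaskav), so the final letter is not what conditions the rule; the number of vowels is.
"senop" has 2 vowels. The stems with 2 vowels (dukav → duaskav, fekiv → feaskiv, dopap → doaspap) insert -as- after the first vowel.
The other patterns: stems with 1 vowel add -ul; stems with 3 vowels add be- … -en around the stem.
So senop → seasnop.

seasnop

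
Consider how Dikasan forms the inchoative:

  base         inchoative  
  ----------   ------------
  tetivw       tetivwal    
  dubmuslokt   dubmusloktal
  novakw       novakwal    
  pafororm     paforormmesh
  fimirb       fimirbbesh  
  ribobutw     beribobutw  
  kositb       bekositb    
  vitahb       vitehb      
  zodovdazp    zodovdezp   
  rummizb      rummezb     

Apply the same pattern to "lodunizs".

lodunezs

"lodunizs" has second-to-last letter 'z'. The stems whose second-to-last letter is 'z' (zodovdazp → zodovdezp, rummizb → rummezb) change the last vowel to 'e'.
The other patterns: stems whose second-to-last letter is 'k' or 'v' add -al; stems whose second-to-last letter is 'r' double the final consonant and add -esh; stems whose second-to-last letter is 't' add the prefix be-.
So lodunizs → lodunezs.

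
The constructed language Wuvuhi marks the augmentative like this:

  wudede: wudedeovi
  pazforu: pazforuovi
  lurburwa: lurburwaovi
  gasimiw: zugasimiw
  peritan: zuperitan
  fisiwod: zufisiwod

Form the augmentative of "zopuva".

lurburwa and peritan both have last vowel 'a' yet inflect differently (lurburwaovi, zuperitan), so the last vowel is not what conditions the rule; whether the stem ends in a vowel or a consonant is.
"zopuva" ends in a vowel. The stems ending in a vowel (wudede → wudedeovi, pazforu → pazforuovi, lurburwa → lurburwaovi) add -ovi.
The other pattern: stems ending in a consonant add the prefix zu-.
So zopuva → zopuvaovi.

zopuvaovi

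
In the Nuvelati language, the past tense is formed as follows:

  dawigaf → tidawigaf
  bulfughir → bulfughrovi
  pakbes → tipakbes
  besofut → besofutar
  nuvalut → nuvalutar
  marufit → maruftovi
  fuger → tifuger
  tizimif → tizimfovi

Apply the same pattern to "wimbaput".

wimbaputar

besofut and marufit both end in -t yet inflect differently (besofutar, maruftovi), so the final letter is not what conditions the rule; the last vowel is.
"wimbaput" has last vowel 'u'. The stems whose last vowel is 'u' (besofut → besofutar, nuvalut → nuvalutar) add -ar.
So wimbaput → wimbaputar.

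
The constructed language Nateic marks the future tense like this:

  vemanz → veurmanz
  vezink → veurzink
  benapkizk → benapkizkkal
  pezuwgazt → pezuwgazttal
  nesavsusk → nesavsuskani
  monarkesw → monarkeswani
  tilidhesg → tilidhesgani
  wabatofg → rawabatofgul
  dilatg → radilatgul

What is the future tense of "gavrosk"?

gavroskani

vezink and benapkizk both end in -k yet inflect differently (veurzink, benapkizkkal), so the final letter is not what conditions the rule; the second-to-last letter is.
"gavrosk" has second-to-last letter 's'. The stems whose second-to-last letter is 's' (nesavsusk → nesavsuskani, monarkesw → monarkeswani, tilidhesg → tilidhesgani) add -ani.
So gavrosk → gavroskani.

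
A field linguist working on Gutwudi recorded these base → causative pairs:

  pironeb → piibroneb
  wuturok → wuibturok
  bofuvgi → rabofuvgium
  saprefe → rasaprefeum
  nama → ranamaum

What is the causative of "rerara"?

rareraraum

pironeb and saprefe both have last vowel 'e' yet inflect differently (piibroneb, rasaprefeum), so the last vowel is not what conditions the rule; whether the stem ends in a vowel or a consonant is.
"rerara" ends in a vowel. The stems ending in a vowel (bofuvgi → rabofuvgium, saprefe → rasaprefeum, nama → ranamaum) add ra- … -um around the stem.
So rerara → rareraraum.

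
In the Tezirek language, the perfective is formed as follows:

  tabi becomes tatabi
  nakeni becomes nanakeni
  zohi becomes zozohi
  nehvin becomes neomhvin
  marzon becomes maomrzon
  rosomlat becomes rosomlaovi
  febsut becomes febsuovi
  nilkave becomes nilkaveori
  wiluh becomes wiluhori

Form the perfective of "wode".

wodeori

tabi and nehvin both have last vowel 'i' yet inflect differently (tatabi, neomhvin), so the last vowel is not what conditions the rule; the final letter is.
"wode" ends in -e. The one such stem in the data (nilkave → nilkaveori) adds -ori, so the same rule applies.
So wode → wodeori.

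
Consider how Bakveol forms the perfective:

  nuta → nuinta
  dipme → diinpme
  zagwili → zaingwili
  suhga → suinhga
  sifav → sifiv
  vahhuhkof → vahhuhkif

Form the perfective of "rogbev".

rogbiv

nuta and sifav both have last vowel 'a' yet inflect differently (nuinta, sifiv), so the last vowel is not what conditions the rule; whether the stem ends in a vowel or a consonant is.
"rogbev" ends in a consonant. The stems ending in a consonant (sifav → sifiv, vahhuhkof → vahhuhkif) change the last vowel to 'i'.
So rogbev → rogbiv.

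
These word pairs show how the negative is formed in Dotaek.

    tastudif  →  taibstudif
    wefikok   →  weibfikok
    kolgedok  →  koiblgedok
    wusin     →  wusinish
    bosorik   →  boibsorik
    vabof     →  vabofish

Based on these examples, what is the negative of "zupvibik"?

zuibpvibik

tastudif and vabof both end in -f yet inflect differently (taibstudif, vabofish), so the final letter is not what conditions the rule; the number of vowels is.
"zupvibik" has 3 vowels. The stems with 3 vowels (kolgedok → koiblgedok, wefikok → weibfikok, tastudif → taibstudif) insert -ib- after the first vowel.
The other pattern: stems with 2 vowels add -ish.
So zupvibik → zuibpvibik.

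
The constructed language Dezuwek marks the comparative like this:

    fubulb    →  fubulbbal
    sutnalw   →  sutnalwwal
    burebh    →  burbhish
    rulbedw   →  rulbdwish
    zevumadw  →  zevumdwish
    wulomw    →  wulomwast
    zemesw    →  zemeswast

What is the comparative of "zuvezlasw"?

"zuvezlasw" has second-to-last letter 's'. The one such stem in the data (zemesw → zemeswast) adds -ast, so the same rule applies.
So zuvezlasw → zuvezlaswast.

zuvezlaswast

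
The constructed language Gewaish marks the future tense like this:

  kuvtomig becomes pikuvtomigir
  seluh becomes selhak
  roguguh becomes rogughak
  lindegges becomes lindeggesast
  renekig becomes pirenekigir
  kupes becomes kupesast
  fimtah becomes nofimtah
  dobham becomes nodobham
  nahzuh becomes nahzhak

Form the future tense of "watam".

fimtah and roguguh both end in -h yet inflect differently (nofimtah, rogughak), so the final letter is not what conditions the rule; the last vowel is.
"watam" has last vowel 'a'. The stems whose last vowel is 'a' (fimtah → nofimtah, dobham → nodobham) add the prefix no-.
So watam → nowatam.

nowatam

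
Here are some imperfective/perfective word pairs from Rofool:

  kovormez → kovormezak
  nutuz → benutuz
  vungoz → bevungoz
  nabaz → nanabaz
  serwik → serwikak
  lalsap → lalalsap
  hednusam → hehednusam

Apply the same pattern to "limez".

"limez" has last vowel 'e'. The one such stem in the data (kovormez → kovormezak) adds -ak, so the same rule applies.
The other patterns: stems whose last vowel is 'o' or 'u' add the prefix be-; stems whose last vowel is 'a' repeat the first consonant+vowel as a prefix.
So limez → limezak.

limezak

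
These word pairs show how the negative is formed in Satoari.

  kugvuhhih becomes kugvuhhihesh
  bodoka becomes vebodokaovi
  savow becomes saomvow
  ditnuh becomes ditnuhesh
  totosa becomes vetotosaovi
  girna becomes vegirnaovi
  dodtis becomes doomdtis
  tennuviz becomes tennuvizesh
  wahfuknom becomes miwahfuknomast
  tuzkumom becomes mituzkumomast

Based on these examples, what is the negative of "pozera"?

vepozeraovi

"pozera" ends in -a. The stems ending in -a (bodoka → vebodokaovi, girna → vegirnaovi, totosa → vetotosaovi) add ve- … -ovi around the stem.
So pozera → vepozeraovi.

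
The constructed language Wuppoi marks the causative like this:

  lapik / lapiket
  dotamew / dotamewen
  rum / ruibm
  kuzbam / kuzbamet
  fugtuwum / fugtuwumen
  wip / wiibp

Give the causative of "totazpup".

rum and kuzbam both end in -m yet inflect differently (ruibm, kuzbamet), so the final letter is not what conditions the rule; the number of vowels is.
"totazpup" has 3 vowels. The stems with 3 vowels (fugtuwum → fugtuwumen, dotamew → dotamewen) add -en.
The other patterns: stems with 1 vowel insert -ib- after the first vowel; stems with 2 vowels add -et.
So totazpup → totazpupen.

totazpupen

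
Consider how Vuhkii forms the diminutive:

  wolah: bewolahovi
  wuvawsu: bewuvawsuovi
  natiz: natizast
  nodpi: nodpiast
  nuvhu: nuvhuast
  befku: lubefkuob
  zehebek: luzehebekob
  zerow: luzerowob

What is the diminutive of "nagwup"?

wuvawsu and nuvhu both end in -u yet inflect differently (bewuvawsuovi, nuvhuast), so the final letter is not what conditions the rule; the first letter is.
"nagwup" begins with n-. The stems beginning with n- (natiz → natizast, nodpi → nodpiast, nuvhu → nuvhuast) add -ast.
The other patterns: stems beginning with w- add be- … -ovi around the stem; stems beginning with b- or z- add lu- … -ob around the stem.
So nagwup → nagwupast.

nagwupast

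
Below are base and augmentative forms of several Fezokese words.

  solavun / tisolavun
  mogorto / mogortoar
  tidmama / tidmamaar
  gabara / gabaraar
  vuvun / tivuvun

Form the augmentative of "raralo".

"raralo" ends in a vowel. The stems ending in a vowel (gabara → gabaraar, mogorto → mogortoar, tidmama → tidmamaar) add -ar.
The other pattern: stems ending in a consonant add the prefix ti-.
So raralo → raraloar.

raraloar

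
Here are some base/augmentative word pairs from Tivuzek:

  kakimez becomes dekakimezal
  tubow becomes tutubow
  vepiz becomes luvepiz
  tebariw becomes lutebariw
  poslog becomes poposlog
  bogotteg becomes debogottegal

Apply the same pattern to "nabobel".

denabobelal

"nabobel" has last vowel 'e'. The stems whose last vowel is 'e' (kakimez → dekakimezal, bogotteg → debogottegal) add de- … -al around the stem.
So nabobel → denabobelal.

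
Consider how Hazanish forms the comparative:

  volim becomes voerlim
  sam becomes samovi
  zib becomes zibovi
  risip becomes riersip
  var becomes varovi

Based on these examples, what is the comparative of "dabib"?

daerbib

volim and sam both end in -m yet inflect differently (voerlim, samovi), so the final letter is not what conditions the rule; the number of vowels is.
"dabib" has 2 vowels. The stems with 2 vowels (risip → riersip, volim → voerlim) insert -er- after the first vowel.
The other pattern: stems with 1 vowel add -ovi.
So dabib → daerbib.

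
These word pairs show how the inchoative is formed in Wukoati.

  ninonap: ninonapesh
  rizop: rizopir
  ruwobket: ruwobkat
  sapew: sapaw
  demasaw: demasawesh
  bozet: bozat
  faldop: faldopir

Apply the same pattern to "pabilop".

sapew and demasaw both end in -w yet inflect differently (sapaw, demasawesh), so the final letter is not what conditions the rule; the last vowel is.
"pabilop" has last vowel 'o'. The stems whose last vowel is 'o' (faldop → faldopir, rizop → rizopir) add -ir.
So pabilop → pabilopir.

pabilopir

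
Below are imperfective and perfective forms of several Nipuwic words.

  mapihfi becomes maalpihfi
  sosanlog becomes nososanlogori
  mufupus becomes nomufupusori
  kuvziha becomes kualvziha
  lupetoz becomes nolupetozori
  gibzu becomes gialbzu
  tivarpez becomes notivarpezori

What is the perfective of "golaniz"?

nogolanizori

gibzu and mufupus both have last vowel 'u' yet inflect differently (gialbzu, nomufupusori), so the last vowel is not what conditions the rule; whether the stem ends in a vowel or a consonant is.
"golaniz" ends in a consonant. The stems ending in a consonant (sosanlog → nososanlogori, lupetoz → nolupetozori, mufupus → nomufupusori) add no- … -ori around the stem.
The other pattern: stems ending in a vowel insert -al- after the first vowel.
So golaniz → nogolanizori.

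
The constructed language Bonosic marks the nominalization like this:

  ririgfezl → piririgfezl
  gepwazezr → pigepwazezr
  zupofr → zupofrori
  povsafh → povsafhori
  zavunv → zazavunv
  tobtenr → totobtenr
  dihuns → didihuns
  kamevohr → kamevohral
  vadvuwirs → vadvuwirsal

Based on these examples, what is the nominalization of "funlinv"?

fufunlinv

gepwazezr and zupofr both end in -r yet inflect differently (pigepwazezr, zupofrori), so the final letter is not what conditions the rule; the second-to-last letter is.
"funlinv" has second-to-last letter 'n'. The stems whose second-to-last letter is 'n' (zavunv → zazavunv, tobtenr → totobtenr, dihuns → didihuns) repeat the first consonant+vowel as a prefix.
The other patterns: stems whose second-to-last letter is 'z' add the prefix pi-; stems whose second-to-last letter is 'f' add -ori; stems whose second-to-last letter is 'h' or 'r' add -al.
So funlinv → fufunlinv.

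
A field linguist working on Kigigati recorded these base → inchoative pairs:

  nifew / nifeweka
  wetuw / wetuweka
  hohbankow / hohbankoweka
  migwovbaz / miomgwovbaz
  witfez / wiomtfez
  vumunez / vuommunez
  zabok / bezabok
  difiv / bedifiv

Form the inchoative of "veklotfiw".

veklotfiweka

"veklotfiw" ends in -w. The stems ending in -w (nifew → nifeweka, wetuw → wetuweka, hohbankow → hohbankoweka) add -eka.
The other patterns: stems ending in -z insert -om- after the first vowel; stems ending in -k or -v add the prefix be-.
So veklotfiw → veklotfiweka.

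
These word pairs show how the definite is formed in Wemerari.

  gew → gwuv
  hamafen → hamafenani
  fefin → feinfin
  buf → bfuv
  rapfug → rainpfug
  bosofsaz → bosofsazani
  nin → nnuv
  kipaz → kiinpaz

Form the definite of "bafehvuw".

nin and fefin both end in -n yet inflect differently (nnuv, feinfin), so the final letter is not what conditions the rule; the number of vowels is.
"bafehvuw" has 3 vowels. The stems with 3 vowels (hamafen → hamafenani, bosofsaz → bosofsazani) add -ani.
So bafehvuw → bafehvuwani.

bafehvuwani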